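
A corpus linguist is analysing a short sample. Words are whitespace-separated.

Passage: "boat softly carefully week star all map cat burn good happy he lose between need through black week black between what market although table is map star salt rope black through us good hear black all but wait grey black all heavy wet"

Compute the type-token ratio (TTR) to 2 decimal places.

N = 43 tokens, V = 31 types.
TTR = V / N = 31 / 43 = 0.72

0.72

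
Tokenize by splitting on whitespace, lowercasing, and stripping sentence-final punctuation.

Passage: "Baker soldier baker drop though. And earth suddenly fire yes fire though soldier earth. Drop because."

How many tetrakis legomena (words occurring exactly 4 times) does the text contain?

Frequencies: baker:2, soldier:2, drop:2, though:2, earth:2, fire:2, and:1, suddenly:1, yes:1, because:1
Words with frequency 4: (none)

0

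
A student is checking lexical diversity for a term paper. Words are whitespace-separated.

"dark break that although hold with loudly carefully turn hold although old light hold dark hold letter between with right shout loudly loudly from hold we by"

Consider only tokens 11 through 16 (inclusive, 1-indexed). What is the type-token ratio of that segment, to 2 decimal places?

Segment tokens 11–16: although, old, light, hold, dark, hold
Segment N = 6, segment V = 5.
TTR = 5 / 6 = 0.83

0.83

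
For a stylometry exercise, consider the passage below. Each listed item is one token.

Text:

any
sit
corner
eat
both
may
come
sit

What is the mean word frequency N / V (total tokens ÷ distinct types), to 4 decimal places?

N = 8 tokens, V = 7 types.
Mean frequency = N / V = 8 / 7 = 1.1429

1.1429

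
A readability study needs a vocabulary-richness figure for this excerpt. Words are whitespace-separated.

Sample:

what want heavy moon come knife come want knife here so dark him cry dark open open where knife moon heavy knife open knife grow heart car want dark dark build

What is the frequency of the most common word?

Frequencies: knife:5, dark:4, want:3, open:3, heavy:2, moon:2, come:2, what:1, here:1, so:1, him:1, cry:1, where:1, grow:1, heart:1, car:1, build:1
Most common: 'knife' with frequency 5.

5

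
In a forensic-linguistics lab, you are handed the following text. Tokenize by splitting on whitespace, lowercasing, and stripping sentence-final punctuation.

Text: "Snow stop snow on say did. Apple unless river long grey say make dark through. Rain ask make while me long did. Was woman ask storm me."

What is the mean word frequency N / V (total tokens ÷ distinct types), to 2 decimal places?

N = 27 tokens, V = 20 types.
Mean frequency = N / V = 27 / 20 = 1.35

1.35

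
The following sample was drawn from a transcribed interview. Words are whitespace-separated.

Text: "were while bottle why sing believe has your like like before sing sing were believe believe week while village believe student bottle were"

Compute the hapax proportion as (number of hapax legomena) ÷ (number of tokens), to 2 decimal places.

Frequencies: believe:4, were:3, sing:3, while:2, bottle:2, like:2, why:1, has:1, your:1, before:1, week:1, village:1, student:1
Hapax count = 7; token count = 23.
Ratio = 7 / 23 = 0.30

0.30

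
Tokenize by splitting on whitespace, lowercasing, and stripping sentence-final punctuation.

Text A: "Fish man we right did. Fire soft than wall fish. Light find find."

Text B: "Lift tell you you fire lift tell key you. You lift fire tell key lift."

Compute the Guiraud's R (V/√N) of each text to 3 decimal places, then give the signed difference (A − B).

A: V=11, N=13, R=3.051
B: V=5, N=15, R=1.291
Difference = 3.051 − 1.291 = 1.760

1.760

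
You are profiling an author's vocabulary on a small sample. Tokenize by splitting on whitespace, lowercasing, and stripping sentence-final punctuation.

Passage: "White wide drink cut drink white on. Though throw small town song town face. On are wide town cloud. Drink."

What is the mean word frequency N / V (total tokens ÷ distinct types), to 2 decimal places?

1.54

N = 20 tokens, V = 13 types.
Mean frequency = N / V = 20 / 13 = 1.54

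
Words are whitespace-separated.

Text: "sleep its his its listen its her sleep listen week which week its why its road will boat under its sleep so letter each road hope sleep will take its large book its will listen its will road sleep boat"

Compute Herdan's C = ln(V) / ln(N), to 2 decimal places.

0.80

N = 40, V = 19.
ln(V) = 2.944439, ln(N) = 3.688879
C = 2.944439 / 3.688879 = 0.80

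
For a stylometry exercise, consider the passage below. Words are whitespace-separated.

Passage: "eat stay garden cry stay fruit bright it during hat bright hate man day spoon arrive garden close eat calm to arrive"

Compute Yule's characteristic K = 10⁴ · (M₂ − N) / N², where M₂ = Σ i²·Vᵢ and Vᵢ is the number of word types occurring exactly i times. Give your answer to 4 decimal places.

206.6116

Frequencies: eat:2, stay:2, garden:2, bright:2, arrive:2, cry:1, fruit:1, it:1, during:1, hat:1, hate:1, man:1, day:1, spoon:1, close:1, calm:1, to:1
N = 22. Frequency spectrum: V_1=12, V_2=5
M₂ = 1²·12 + 2²·5 = 32
K = 10000 × (32 − 22) / 22² = 206.6116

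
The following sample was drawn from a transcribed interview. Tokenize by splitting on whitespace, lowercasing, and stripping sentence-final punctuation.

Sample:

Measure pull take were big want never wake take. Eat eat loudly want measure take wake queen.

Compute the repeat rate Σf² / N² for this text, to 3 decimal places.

0.107

Frequencies: take:3, measure:2, want:2, wake:2, eat:2, pull:1, were:1, big:1, never:1, loudly:1, queen:1
Σf² = 31; N² = 289
Repeat rate = 31 / 289 = 0.107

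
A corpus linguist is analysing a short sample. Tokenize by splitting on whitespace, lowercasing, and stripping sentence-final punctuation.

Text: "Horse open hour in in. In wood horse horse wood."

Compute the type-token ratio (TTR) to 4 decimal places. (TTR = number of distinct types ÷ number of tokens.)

N = 10 tokens, V = 5 types.
TTR = V / N = 5 / 10 = 0.5000

0.5000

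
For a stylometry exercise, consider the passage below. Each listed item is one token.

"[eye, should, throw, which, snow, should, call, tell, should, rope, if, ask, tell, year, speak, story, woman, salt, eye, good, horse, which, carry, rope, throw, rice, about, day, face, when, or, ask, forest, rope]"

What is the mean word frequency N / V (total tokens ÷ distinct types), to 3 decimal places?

1.360

N = 34 tokens, V = 25 types.
Mean frequency = N / V = 34 / 25 = 1.360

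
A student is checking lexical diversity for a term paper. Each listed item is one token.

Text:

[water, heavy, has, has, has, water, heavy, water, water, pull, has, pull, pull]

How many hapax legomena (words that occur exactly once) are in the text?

Frequencies: water:4, has:4, pull:3, heavy:2
Hapax (freq=1): (none)

0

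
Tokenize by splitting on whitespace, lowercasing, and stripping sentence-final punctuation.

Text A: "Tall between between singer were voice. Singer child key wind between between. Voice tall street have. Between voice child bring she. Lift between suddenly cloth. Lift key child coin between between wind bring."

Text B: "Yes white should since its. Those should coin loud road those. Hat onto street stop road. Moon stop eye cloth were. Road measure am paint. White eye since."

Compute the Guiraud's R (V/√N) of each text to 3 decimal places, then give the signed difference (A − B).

-0.995

A: V=16, N=33, R=2.785
B: V=20, N=28, R=3.780
Difference = 2.785 − 3.780 = -0.995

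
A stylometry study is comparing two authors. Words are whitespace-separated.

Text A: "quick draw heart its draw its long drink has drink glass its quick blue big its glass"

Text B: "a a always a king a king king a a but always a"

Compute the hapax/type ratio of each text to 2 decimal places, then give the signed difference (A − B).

A: hapax=5, V=10, ratio=0.50
B: hapax=1, V=4, ratio=0.25
Difference = 0.50 − 0.25 = 0.25

0.25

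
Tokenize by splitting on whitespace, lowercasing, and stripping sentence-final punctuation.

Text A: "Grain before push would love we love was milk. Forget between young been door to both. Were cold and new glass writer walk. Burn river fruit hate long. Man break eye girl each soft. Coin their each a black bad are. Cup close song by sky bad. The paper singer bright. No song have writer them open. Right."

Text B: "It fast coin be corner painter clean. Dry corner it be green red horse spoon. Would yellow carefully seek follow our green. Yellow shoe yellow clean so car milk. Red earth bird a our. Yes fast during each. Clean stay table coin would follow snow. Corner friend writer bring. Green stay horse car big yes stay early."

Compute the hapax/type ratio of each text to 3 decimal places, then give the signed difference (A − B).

0.350

A: hapax=48, V=53, ratio=0.906
B: hapax=20, V=36, ratio=0.556
Difference = 0.906 − 0.556 = 0.350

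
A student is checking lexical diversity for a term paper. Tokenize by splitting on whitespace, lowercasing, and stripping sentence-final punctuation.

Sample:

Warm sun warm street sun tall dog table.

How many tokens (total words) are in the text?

Tokens: warm, sun, warm, street, sun, tall, dog, table
N = 8

8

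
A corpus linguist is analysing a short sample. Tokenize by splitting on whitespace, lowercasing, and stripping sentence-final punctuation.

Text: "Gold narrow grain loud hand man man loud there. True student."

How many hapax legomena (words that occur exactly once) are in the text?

7

Frequencies: loud:2, man:2, gold:1, narrow:1, grain:1, hand:1, there:1, true:1, student:1
Hapax (freq=1): gold, grain, hand, narrow, student, there, true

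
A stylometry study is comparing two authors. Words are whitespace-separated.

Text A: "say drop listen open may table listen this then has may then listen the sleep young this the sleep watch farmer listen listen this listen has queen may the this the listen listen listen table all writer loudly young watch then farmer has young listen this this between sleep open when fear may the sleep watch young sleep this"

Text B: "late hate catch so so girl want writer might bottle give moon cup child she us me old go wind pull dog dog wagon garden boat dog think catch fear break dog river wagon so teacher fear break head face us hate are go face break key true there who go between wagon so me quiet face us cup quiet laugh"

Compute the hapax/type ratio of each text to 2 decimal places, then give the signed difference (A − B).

A: hapax=9, V=21, ratio=0.43
B: hapax=26, V=39, ratio=0.67
Difference = 0.43 − 0.67 = -0.24

-0.24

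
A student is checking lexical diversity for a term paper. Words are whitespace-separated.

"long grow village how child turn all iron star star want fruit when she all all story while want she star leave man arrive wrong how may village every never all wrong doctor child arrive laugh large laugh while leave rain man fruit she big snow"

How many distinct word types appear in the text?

28

Distinct types: {all, arrive, big, child, doctor, every, fruit, grow, how, iron, large, laugh, leave, long, man, may, never, rain, she, snow, star, story, turn, village, want, when, while, wrong}
V = 28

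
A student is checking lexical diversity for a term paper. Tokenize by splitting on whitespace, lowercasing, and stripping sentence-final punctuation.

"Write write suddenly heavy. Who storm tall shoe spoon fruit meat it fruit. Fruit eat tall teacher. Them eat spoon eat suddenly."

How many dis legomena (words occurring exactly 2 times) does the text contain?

Frequencies: fruit:3, eat:3, write:2, suddenly:2, tall:2, spoon:2, heavy:1, who:1, storm:1, shoe:1, meat:1, it:1, teacher:1, them:1
Words with frequency 2: spoon, suddenly, tall, write

4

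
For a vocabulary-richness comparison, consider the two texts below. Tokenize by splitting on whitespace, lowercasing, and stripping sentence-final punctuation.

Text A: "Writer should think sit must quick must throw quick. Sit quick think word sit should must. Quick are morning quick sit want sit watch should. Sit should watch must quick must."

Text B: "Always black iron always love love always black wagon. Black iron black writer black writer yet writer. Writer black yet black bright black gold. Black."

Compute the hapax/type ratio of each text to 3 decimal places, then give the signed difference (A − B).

A: hapax=6, V=12, ratio=0.500
B: hapax=3, V=9, ratio=0.333
Difference = 0.500 − 0.333 = 0.167

0.167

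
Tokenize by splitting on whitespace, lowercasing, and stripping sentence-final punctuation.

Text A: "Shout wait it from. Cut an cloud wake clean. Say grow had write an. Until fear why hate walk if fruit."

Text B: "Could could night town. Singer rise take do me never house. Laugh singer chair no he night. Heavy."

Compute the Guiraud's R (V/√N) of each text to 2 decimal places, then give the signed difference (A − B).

0.82

A: V=20, N=21, R=4.36
B: V=15, N=18, R=3.54
Difference = 4.36 − 3.54 = 0.82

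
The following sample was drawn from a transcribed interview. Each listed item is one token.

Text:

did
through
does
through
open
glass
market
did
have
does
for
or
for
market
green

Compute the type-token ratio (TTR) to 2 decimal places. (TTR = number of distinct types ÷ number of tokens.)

N = 15 tokens, V = 10 types.
TTR = V / N = 10 / 15 = 0.67

0.67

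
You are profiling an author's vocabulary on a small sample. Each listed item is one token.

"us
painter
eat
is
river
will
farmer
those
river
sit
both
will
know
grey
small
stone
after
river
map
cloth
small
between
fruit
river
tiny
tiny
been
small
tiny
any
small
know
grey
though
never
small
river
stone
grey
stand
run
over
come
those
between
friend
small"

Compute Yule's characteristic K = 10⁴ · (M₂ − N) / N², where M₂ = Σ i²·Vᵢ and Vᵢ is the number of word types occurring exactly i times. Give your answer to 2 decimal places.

325.94

Frequencies: small:6, river:5, grey:3, tiny:3, will:2, those:2, know:2, stone:2, between:2, us:1, painter:1, eat:1, is:1, farmer:1, sit:1, both:1, after:1, map:1, cloth:1, fruit:1, … (9 more, each freq 1)
N = 47. Frequency spectrum: V_1=20, V_2=5, V_3=2, V_5=1, V_6=1
M₂ = 1²·20 + 2²·5 + 3²·2 + 5²·1 + 6²·1 = 119
K = 10000 × (119 − 47) / 47² = 325.94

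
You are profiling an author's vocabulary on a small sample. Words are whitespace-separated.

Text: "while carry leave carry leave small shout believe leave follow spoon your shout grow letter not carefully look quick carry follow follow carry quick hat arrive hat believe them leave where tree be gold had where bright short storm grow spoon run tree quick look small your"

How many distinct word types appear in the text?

27

Distinct types: {arrive, be, believe, bright, carefully, carry, follow, gold, grow, had, hat, leave, letter, look, not, quick, run, short, shout, small, spoon, storm, them, tree, where, while, your}
V = 27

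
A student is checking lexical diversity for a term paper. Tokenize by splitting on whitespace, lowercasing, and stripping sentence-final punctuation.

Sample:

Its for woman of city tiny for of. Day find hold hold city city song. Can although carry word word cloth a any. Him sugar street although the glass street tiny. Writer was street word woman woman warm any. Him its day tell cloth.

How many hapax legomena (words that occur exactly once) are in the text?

Frequencies: woman:3, city:3, word:3, street:3, its:2, for:2, of:2, tiny:2, day:2, hold:2, although:2, cloth:2, any:2, him:2, find:1, song:1, can:1, carry:1, a:1, sugar:1, … (6 more, each freq 1)
Hapax (freq=1): a, can, carry, find, glass, song, sugar, tell, the, warm, was, writer

12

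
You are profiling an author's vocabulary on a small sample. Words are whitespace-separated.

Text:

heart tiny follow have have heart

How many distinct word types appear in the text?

Distinct types: {follow, have, heart, tiny}
V = 4

4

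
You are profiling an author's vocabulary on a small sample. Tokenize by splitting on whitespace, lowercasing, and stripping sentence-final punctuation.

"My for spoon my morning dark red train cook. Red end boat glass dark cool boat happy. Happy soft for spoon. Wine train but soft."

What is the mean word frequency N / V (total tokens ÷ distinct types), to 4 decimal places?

N = 25 tokens, V = 16 types.
Mean frequency = N / V = 25 / 16 = 1.5625

1.5625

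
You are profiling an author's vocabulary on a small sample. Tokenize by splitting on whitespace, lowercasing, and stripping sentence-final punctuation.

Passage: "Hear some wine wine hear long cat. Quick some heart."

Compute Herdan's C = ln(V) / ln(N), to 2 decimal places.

0.85

N = 10, V = 7.
ln(V) = 1.945910, ln(N) = 2.302585
C = 1.945910 / 2.302585 = 0.85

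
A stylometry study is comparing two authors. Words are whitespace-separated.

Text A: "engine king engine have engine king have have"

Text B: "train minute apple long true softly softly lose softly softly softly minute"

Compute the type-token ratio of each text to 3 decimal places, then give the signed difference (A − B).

-0.208

TTR(A) = 3/8 = 0.375
TTR(B) = 7/12 = 0.583
Difference = 0.375 − 0.583 = -0.208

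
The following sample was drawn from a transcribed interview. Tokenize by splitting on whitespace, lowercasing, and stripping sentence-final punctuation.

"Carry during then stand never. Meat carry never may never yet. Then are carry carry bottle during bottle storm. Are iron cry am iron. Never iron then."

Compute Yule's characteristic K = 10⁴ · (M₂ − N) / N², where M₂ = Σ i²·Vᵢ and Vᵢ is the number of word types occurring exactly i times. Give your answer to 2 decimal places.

Frequencies: carry:4, never:4, then:3, iron:3, during:2, are:2, bottle:2, stand:1, meat:1, may:1, yet:1, storm:1, cry:1, am:1
N = 27. Frequency spectrum: V_1=7, V_2=3, V_3=2, V_4=2
M₂ = 1²·7 + 2²·3 + 3²·2 + 4²·2 = 69
K = 10000 × (69 − 27) / 27² = 576.13

576.13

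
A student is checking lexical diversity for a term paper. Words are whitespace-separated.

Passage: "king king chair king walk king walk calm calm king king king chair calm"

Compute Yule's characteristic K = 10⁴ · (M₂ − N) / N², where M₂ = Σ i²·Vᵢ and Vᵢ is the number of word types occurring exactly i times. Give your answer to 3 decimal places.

Frequencies: king:7, calm:3, chair:2, walk:2
N = 14. Frequency spectrum: V_2=2, V_3=1, V_7=1
M₂ = 2²·2 + 3²·1 + 7²·1 = 66
K = 10000 × (66 − 14) / 14² = 2653.061

2653.061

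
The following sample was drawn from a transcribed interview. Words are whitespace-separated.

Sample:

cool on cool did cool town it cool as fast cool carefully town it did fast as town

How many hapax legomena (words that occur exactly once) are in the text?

2

Frequencies: cool:5, town:3, did:2, it:2, as:2, fast:2, on:1, carefully:1
Hapax (freq=1): carefully, on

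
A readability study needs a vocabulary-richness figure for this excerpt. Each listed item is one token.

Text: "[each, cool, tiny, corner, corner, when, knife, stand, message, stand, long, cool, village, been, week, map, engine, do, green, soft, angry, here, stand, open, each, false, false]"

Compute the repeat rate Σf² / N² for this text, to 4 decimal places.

Frequencies: stand:3, each:2, cool:2, corner:2, false:2, tiny:1, when:1, knife:1, message:1, long:1, village:1, been:1, week:1, map:1, engine:1, do:1, green:1, soft:1, angry:1, here:1, … (1 more, each freq 1)
Σf² = 41; N² = 729
Repeat rate = 41 / 729 = 0.0562

0.0562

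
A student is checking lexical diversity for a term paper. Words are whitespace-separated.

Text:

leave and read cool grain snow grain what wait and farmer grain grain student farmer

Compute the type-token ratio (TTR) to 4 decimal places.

N = 15 tokens, V = 10 types.
TTR = V / N = 10 / 15 = 0.6667

0.6667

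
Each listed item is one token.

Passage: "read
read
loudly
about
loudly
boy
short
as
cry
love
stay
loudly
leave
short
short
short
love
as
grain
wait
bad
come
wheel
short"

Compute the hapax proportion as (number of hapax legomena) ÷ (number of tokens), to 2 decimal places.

0.42

Frequencies: short:5, loudly:3, read:2, as:2, love:2, about:1, boy:1, cry:1, stay:1, leave:1, grain:1, wait:1, bad:1, come:1, wheel:1
Hapax count = 10; token count = 24.
Ratio = 10 / 24 = 0.42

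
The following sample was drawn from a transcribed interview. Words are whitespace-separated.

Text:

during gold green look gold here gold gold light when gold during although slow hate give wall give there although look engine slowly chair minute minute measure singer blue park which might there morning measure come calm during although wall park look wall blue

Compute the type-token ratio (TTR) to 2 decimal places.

N = 44 tokens, V = 26 types.
TTR = V / N = 26 / 44 = 0.59

0.59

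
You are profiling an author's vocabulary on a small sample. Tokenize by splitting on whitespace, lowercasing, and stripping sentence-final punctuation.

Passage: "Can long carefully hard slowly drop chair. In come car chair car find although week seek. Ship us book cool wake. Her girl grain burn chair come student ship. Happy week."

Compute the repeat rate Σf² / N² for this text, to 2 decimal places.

0.05

Frequencies: chair:3, come:2, car:2, week:2, ship:2, can:1, long:1, carefully:1, hard:1, slowly:1, drop:1, in:1, find:1, although:1, seek:1, us:1, book:1, cool:1, wake:1, her:1, … (5 more, each freq 1)
Σf² = 45; N² = 961
Repeat rate = 45 / 961 = 0.05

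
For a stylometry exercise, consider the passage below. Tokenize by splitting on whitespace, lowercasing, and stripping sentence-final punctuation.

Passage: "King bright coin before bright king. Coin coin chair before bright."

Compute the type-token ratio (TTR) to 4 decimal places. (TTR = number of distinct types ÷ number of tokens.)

0.4545

N = 11 tokens, V = 5 types.
TTR = V / N = 5 / 11 = 0.4545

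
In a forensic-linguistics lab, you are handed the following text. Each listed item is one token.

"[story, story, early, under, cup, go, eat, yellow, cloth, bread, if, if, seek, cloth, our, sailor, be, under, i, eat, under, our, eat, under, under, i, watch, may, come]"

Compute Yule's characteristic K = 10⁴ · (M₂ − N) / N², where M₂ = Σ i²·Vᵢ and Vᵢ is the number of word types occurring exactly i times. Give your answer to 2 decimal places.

428.06

Frequencies: under:5, eat:3, story:2, cloth:2, if:2, our:2, i:2, early:1, cup:1, go:1, yellow:1, bread:1, seek:1, sailor:1, be:1, watch:1, may:1, come:1
N = 29. Frequency spectrum: V_1=11, V_2=5, V_3=1, V_5=1
M₂ = 1²·11 + 2²·5 + 3²·1 + 5²·1 = 65
K = 10000 × (65 − 29) / 29² = 428.06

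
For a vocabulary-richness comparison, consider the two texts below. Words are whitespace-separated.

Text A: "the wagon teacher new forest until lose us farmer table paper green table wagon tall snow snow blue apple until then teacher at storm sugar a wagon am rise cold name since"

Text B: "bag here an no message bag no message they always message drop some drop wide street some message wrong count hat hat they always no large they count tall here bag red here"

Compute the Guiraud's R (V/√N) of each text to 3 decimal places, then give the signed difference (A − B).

A: V=26, N=32, R=4.596
B: V=17, N=33, R=2.959
Difference = 4.596 − 2.959 = 1.637

1.637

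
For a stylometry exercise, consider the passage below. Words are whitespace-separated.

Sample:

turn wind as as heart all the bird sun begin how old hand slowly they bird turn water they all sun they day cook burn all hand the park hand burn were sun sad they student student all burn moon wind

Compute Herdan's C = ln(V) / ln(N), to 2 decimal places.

N = 41, V = 23.
ln(V) = 3.135494, ln(N) = 3.713572
C = 3.135494 / 3.713572 = 0.84

0.84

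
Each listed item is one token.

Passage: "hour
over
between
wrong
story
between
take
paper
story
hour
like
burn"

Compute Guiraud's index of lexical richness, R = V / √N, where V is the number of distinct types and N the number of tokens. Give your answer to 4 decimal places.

2.5981

N = 12, V = 9.
√N = 3.464102
R = 9 / 3.464102 = 2.5981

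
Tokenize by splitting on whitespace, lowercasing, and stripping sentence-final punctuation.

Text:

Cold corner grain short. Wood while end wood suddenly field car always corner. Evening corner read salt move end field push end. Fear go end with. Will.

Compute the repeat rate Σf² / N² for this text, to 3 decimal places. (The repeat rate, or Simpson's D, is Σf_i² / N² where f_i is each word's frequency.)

Frequencies: end:4, corner:3, wood:2, field:2, cold:1, grain:1, short:1, while:1, suddenly:1, car:1, always:1, evening:1, read:1, salt:1, move:1, push:1, fear:1, go:1, with:1, will:1
Σf² = 49; N² = 729
Repeat rate = 49 / 729 = 0.067

0.067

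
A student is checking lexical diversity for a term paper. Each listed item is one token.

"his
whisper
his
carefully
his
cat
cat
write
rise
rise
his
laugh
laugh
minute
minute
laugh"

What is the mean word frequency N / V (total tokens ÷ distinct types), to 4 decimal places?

2.0000

N = 16 tokens, V = 8 types.
Mean frequency = N / V = 16 / 8 = 2.0000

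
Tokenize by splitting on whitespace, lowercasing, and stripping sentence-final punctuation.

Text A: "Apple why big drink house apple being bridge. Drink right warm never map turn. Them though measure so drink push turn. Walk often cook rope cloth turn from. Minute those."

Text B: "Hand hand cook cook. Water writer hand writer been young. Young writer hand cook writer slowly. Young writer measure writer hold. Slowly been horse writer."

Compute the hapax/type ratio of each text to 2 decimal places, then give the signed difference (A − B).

0.48

A: hapax=22, V=25, ratio=0.88
B: hapax=4, V=10, ratio=0.40
Difference = 0.88 − 0.40 = 0.48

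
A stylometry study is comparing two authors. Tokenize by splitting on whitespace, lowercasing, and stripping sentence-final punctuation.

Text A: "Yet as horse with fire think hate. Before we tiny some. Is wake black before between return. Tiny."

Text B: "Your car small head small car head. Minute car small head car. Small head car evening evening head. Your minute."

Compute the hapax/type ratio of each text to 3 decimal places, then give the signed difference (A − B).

0.875

A: hapax=14, V=16, ratio=0.875
B: hapax=0, V=6, ratio=0.000
Difference = 0.875 − 0.000 = 0.875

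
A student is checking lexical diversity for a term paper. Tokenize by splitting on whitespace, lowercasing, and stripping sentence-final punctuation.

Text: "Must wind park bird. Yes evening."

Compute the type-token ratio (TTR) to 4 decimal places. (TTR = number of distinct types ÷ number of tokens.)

N = 6 tokens, V = 6 types.
TTR = V / N = 6 / 6 = 1.0000

1.0000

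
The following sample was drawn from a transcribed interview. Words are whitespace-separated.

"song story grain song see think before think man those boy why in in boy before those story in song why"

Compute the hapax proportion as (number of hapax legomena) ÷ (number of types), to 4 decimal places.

Frequencies: song:3, in:3, story:2, think:2, before:2, those:2, boy:2, why:2, grain:1, see:1, man:1
Hapax count = 3; type count = 11.
Ratio = 3 / 11 = 0.2727

0.2727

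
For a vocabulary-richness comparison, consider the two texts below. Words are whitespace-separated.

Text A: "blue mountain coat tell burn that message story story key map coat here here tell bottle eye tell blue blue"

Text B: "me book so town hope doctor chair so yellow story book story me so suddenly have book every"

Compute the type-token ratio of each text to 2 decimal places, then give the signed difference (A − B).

-0.02

TTR(A) = 13/20 = 0.65
TTR(B) = 12/18 = 0.67
Difference = 0.65 − 0.67 = -0.02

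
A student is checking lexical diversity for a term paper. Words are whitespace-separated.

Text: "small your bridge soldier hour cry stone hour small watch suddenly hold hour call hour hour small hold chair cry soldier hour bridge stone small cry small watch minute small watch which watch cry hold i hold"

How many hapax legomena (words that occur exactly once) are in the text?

7

Frequencies: small:6, hour:6, cry:4, watch:4, hold:4, bridge:2, soldier:2, stone:2, your:1, suddenly:1, call:1, chair:1, minute:1, which:1, i:1
Hapax (freq=1): call, chair, i, minute, suddenly, which, your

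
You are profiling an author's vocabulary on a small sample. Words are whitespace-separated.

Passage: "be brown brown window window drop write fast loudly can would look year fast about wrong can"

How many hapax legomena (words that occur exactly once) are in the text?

9

Frequencies: brown:2, window:2, fast:2, can:2, be:1, drop:1, write:1, loudly:1, would:1, look:1, year:1, about:1, wrong:1
Hapax (freq=1): about, be, drop, look, loudly, would, write, wrong, year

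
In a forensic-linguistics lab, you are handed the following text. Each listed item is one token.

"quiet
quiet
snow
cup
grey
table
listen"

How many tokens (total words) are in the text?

7

Tokens: quiet, quiet, snow, cup, grey, table, listen
N = 7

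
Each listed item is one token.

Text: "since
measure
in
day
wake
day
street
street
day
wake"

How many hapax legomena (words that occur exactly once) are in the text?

3

Frequencies: day:3, wake:2, street:2, since:1, measure:1, in:1
Hapax (freq=1): in, measure, since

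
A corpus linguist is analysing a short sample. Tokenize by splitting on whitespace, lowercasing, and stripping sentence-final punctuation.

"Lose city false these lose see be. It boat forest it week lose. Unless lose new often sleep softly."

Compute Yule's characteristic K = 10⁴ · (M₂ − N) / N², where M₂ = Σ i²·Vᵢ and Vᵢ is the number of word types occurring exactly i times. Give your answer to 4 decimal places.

Frequencies: lose:4, it:2, city:1, false:1, these:1, see:1, be:1, boat:1, forest:1, week:1, unless:1, new:1, often:1, sleep:1, softly:1
N = 19. Frequency spectrum: V_1=13, V_2=1, V_4=1
M₂ = 1²·13 + 2²·1 + 4²·1 = 33
K = 10000 × (33 − 19) / 19² = 387.8116

387.8116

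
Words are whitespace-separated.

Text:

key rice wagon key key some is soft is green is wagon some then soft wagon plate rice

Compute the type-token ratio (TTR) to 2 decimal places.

0.50

N = 18 tokens, V = 9 types.
TTR = V / N = 9 / 18 = 0.50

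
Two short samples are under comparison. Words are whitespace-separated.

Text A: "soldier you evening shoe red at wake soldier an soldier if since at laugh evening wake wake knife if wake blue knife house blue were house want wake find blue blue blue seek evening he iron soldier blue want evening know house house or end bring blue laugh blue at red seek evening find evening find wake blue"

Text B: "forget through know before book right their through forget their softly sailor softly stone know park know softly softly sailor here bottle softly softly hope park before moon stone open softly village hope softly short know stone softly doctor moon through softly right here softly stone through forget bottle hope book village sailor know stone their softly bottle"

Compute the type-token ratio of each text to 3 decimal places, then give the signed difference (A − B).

TTR(A) = 24/58 = 0.414
TTR(B) = 19/58 = 0.328
Difference = 0.414 − 0.328 = 0.086

0.086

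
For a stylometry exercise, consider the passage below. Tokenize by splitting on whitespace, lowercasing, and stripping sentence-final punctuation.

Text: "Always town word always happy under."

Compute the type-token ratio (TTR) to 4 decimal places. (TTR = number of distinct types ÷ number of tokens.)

0.8333

N = 6 tokens, V = 5 types.
TTR = V / N = 5 / 6 = 0.8333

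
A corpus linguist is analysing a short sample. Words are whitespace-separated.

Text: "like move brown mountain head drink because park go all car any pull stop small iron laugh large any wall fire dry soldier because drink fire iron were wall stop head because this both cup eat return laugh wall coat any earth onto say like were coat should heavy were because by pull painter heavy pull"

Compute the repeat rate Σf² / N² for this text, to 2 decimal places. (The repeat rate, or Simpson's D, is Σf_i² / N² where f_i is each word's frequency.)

Frequencies: because:4, any:3, pull:3, wall:3, were:3, like:2, head:2, drink:2, stop:2, iron:2, laugh:2, fire:2, coat:2, heavy:2, move:1, brown:1, mountain:1, park:1, go:1, all:1, … (16 more, each freq 1)
Σf² = 110; N² = 3136
Repeat rate = 110 / 3136 = 0.04

0.04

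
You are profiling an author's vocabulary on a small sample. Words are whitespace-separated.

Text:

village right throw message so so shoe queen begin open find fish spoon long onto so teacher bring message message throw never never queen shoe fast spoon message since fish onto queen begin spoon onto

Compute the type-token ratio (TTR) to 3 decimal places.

0.543

N = 35 tokens, V = 19 types.
TTR = V / N = 19 / 35 = 0.543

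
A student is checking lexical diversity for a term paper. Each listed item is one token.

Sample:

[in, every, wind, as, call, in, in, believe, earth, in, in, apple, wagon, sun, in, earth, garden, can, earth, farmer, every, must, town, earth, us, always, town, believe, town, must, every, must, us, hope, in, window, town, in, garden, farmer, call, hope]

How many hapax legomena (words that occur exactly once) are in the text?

8

Frequencies: in:8, earth:4, town:4, every:3, must:3, call:2, believe:2, garden:2, farmer:2, us:2, hope:2, wind:1, as:1, apple:1, wagon:1, sun:1, can:1, always:1, window:1
Hapax (freq=1): always, apple, as, can, sun, wagon, wind, window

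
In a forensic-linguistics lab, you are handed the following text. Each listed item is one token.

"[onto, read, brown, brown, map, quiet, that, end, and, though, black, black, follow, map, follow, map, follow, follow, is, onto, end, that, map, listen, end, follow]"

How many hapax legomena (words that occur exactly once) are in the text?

Frequencies: follow:5, map:4, end:3, onto:2, brown:2, that:2, black:2, read:1, quiet:1, and:1, though:1, is:1, listen:1
Hapax (freq=1): and, is, listen, quiet, read, though

6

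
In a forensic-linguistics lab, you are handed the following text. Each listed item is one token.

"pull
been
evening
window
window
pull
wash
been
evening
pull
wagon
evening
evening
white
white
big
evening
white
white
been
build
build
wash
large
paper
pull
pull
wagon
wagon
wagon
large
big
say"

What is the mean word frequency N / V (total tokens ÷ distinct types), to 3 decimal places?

N = 33 tokens, V = 12 types.
Mean frequency = N / V = 33 / 12 = 2.750

2.750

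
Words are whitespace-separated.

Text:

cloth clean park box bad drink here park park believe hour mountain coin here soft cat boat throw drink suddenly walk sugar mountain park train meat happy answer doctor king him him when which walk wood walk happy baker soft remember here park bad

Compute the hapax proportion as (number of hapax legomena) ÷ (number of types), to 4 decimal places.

Frequencies: park:5, here:3, walk:3, bad:2, drink:2, mountain:2, soft:2, happy:2, him:2, cloth:1, clean:1, box:1, believe:1, hour:1, coin:1, cat:1, boat:1, throw:1, suddenly:1, sugar:1, … (10 more, each freq 1)
Hapax count = 21; type count = 30.
Ratio = 21 / 30 = 0.7000

0.7000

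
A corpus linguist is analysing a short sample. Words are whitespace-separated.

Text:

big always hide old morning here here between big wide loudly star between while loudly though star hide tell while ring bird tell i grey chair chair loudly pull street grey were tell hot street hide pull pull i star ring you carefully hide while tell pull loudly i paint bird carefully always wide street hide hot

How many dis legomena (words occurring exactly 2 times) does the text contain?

11

Frequencies: hide:5, loudly:4, tell:4, pull:4, star:3, while:3, i:3, street:3, big:2, always:2, here:2, between:2, wide:2, ring:2, bird:2, grey:2, chair:2, hot:2, carefully:2, old:1, … (5 more, each freq 1)
Words with frequency 2: always, between, big, bird, carefully, chair, grey, here, hot, ring, wide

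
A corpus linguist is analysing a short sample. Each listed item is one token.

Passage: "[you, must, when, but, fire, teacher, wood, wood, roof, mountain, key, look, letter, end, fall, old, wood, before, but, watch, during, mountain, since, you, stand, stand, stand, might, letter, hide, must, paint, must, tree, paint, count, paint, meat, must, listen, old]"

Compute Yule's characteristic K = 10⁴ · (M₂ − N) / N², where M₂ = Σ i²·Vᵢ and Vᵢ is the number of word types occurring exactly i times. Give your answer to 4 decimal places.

Frequencies: must:4, wood:3, stand:3, paint:3, you:2, but:2, mountain:2, letter:2, old:2, when:1, fire:1, teacher:1, roof:1, key:1, look:1, end:1, fall:1, before:1, watch:1, during:1, … (7 more, each freq 1)
N = 41. Frequency spectrum: V_1=18, V_2=5, V_3=3, V_4=1
M₂ = 1²·18 + 2²·5 + 3²·3 + 4²·1 = 81
K = 10000 × (81 − 41) / 41² = 237.9536

237.9536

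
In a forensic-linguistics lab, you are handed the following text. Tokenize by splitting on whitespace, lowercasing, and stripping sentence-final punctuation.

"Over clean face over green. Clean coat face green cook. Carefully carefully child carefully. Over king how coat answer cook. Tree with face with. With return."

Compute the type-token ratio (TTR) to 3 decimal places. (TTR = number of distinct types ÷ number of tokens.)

N = 26 tokens, V = 14 types.
TTR = V / N = 14 / 26 = 0.538

0.538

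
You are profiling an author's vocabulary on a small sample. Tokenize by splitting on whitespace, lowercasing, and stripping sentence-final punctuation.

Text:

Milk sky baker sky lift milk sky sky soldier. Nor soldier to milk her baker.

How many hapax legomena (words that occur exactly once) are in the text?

Frequencies: sky:4, milk:3, baker:2, soldier:2, lift:1, nor:1, to:1, her:1
Hapax (freq=1): her, lift, nor, to

4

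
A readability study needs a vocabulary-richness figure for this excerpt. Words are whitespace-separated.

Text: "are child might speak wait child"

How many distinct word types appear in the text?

Distinct types: {are, child, might, speak, wait}
V = 5

5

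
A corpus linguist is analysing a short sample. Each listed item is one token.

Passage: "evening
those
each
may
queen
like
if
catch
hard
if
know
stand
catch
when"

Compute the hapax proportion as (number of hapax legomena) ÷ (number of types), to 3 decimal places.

Frequencies: if:2, catch:2, evening:1, those:1, each:1, may:1, queen:1, like:1, hard:1, know:1, stand:1, when:1
Hapax count = 10; type count = 12.
Ratio = 10 / 12 = 0.833

0.833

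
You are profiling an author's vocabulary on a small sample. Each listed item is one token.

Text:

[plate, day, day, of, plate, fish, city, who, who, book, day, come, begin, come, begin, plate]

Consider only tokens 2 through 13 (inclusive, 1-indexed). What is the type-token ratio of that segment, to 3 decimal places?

Segment tokens 2–13: day, day, of, plate, fish, city, who, who, book, day, come, begin
Segment N = 12, segment V = 9.
TTR = 9 / 12 = 0.750

0.750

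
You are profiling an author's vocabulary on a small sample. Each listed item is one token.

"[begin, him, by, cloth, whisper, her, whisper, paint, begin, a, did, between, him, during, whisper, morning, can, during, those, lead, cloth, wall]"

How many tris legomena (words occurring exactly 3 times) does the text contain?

Frequencies: whisper:3, begin:2, him:2, cloth:2, during:2, by:1, her:1, paint:1, a:1, did:1, between:1, morning:1, can:1, those:1, lead:1, wall:1
Words with frequency 3: whisper

1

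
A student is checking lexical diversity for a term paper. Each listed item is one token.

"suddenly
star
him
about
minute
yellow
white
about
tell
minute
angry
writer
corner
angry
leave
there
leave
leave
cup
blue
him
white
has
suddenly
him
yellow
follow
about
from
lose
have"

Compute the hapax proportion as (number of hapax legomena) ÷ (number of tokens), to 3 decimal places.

0.387

Frequencies: him:3, about:3, leave:3, suddenly:2, minute:2, yellow:2, white:2, angry:2, star:1, tell:1, writer:1, corner:1, there:1, cup:1, blue:1, has:1, follow:1, from:1, lose:1, have:1
Hapax count = 12; token count = 31.
Ratio = 12 / 31 = 0.387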